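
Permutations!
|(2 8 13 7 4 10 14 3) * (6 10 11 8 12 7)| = 11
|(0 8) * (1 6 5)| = |(0 8)(1 6 5)| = 6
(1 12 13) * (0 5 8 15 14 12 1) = (0 5 8 15 14 12 13) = [5, 1, 2, 3, 4, 8, 6, 7, 15, 9, 10, 11, 13, 0, 12, 14]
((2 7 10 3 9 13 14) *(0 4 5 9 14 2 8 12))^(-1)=((0 4 5 9 13 2 7 10 3 14 8 12))^(-1)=(0 12 8 14 3 10 7 2 13 9 5 4)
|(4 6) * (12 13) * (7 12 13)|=2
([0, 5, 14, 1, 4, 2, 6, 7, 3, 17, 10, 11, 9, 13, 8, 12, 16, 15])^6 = [0, 1, 2, 3, 4, 5, 6, 7, 8, 15, 10, 11, 17, 13, 14, 9, 16, 12]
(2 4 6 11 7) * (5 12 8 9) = (2 4 6 11 7)(5 12 8 9) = [0, 1, 4, 3, 6, 12, 11, 2, 9, 5, 10, 7, 8]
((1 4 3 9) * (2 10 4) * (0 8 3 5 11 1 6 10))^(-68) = ((0 8 3 9 6 10 4 5 11 1 2))^(-68) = (0 1 5 10 9 8 2 11 4 6 3)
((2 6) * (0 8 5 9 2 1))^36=((0 8 5 9 2 6 1))^36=(0 8 5 9 2 6 1)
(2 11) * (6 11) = (2 6 11) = [0, 1, 6, 3, 4, 5, 11, 7, 8, 9, 10, 2]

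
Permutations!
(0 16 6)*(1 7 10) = [16, 7, 2, 3, 4, 5, 0, 10, 8, 9, 1, 11, 12, 13, 14, 15, 6] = (0 16 6)(1 7 10)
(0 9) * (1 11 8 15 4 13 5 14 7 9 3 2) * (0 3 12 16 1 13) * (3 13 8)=[12, 11, 8, 2, 0, 14, 6, 9, 15, 13, 10, 3, 16, 5, 7, 4, 1]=(0 12 16 1 11 3 2 8 15 4)(5 14 7 9 13)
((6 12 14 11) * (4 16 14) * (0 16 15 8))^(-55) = ((0 16 14 11 6 12 4 15 8))^(-55) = (0 8 15 4 12 6 11 14 16)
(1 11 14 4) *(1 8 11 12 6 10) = (1 12 6 10)(4 8 11 14) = [0, 12, 2, 3, 8, 5, 10, 7, 11, 9, 1, 14, 6, 13, 4]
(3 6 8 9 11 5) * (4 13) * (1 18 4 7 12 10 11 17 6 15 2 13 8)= [0, 18, 13, 15, 8, 3, 1, 12, 9, 17, 11, 5, 10, 7, 14, 2, 16, 6, 4]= (1 18 4 8 9 17 6)(2 13 7 12 10 11 5 3 15)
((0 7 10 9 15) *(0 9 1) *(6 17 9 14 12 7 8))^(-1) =((0 8 6 17 9 15 14 12 7 10 1))^(-1) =(0 1 10 7 12 14 15 9 17 6 8)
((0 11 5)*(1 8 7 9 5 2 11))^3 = (0 7)(1 9)(2 11)(5 8)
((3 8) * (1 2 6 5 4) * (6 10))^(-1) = (1 4 5 6 10 2)(3 8)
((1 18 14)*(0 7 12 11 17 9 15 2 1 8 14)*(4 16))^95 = ((0 7 12 11 17 9 15 2 1 18)(4 16)(8 14))^95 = (0 9)(1 11)(2 12)(4 16)(7 15)(8 14)(17 18)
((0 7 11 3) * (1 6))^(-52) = (11)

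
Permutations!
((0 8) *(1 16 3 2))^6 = (1 3)(2 16)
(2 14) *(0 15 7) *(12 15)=(0 12 15 7)(2 14)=[12, 1, 14, 3, 4, 5, 6, 0, 8, 9, 10, 11, 15, 13, 2, 7]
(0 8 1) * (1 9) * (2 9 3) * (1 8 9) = [9, 0, 1, 2, 4, 5, 6, 7, 3, 8] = (0 9 8 3 2 1)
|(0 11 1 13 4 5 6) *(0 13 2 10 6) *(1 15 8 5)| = 30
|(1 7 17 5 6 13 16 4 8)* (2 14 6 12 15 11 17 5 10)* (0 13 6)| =15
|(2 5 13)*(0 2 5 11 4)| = |(0 2 11 4)(5 13)| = 4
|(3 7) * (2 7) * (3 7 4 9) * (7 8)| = |(2 4 9 3)(7 8)| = 4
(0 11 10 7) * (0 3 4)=(0 11 10 7 3 4)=[11, 1, 2, 4, 0, 5, 6, 3, 8, 9, 7, 10]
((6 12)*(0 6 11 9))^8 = (0 11 6 9 12)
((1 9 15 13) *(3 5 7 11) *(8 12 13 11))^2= (1 15 3 7 12)(5 8 13 9 11)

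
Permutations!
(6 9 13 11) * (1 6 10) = [0, 6, 2, 3, 4, 5, 9, 7, 8, 13, 1, 10, 12, 11] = (1 6 9 13 11 10)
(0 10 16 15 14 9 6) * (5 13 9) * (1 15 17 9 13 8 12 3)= [10, 15, 2, 1, 4, 8, 0, 7, 12, 6, 16, 11, 3, 13, 5, 14, 17, 9]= (0 10 16 17 9 6)(1 15 14 5 8 12 3)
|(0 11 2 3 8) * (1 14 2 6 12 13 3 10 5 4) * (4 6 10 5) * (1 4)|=12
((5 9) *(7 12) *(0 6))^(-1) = (0 6)(5 9)(7 12)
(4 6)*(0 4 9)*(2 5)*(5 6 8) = [4, 1, 6, 3, 8, 2, 9, 7, 5, 0] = (0 4 8 5 2 6 9)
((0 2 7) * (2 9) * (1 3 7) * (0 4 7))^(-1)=((0 9 2 1 3)(4 7))^(-1)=(0 3 1 2 9)(4 7)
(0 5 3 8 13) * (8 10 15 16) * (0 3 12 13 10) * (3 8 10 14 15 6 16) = (0 5 12 13 8 14 15 3)(6 16 10) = [5, 1, 2, 0, 4, 12, 16, 7, 14, 9, 6, 11, 13, 8, 15, 3, 10]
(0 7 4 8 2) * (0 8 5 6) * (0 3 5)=[7, 1, 8, 5, 0, 6, 3, 4, 2]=(0 7 4)(2 8)(3 5 6)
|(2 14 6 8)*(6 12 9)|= 6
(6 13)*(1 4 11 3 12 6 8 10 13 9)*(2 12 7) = (1 4 11 3 7 2 12 6 9)(8 10 13) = [0, 4, 12, 7, 11, 5, 9, 2, 10, 1, 13, 3, 6, 8]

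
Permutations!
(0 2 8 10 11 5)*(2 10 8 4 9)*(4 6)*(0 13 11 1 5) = (0 10 1 5 13 11)(2 6 4 9) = [10, 5, 6, 3, 9, 13, 4, 7, 8, 2, 1, 0, 12, 11]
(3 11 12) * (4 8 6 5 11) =(3 4 8 6 5 11 12) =[0, 1, 2, 4, 8, 11, 5, 7, 6, 9, 10, 12, 3]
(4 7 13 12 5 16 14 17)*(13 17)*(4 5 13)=[0, 1, 2, 3, 7, 16, 6, 17, 8, 9, 10, 11, 13, 12, 4, 15, 14, 5]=(4 7 17 5 16 14)(12 13)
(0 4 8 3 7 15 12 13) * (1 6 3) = (0 4 8 1 6 3 7 15 12 13) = [4, 6, 2, 7, 8, 5, 3, 15, 1, 9, 10, 11, 13, 0, 14, 12]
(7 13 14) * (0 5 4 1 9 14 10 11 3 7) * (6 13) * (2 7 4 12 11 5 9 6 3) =(0 9 14)(1 6 13 10 5 12 11 2 7 3 4) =[9, 6, 7, 4, 1, 12, 13, 3, 8, 14, 5, 2, 11, 10, 0]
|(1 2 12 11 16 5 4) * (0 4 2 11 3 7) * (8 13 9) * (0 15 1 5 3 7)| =|(0 4 5 2 12 7 15 1 11 16 3)(8 13 9)| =33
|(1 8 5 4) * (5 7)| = 5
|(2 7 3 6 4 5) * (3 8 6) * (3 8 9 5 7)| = 8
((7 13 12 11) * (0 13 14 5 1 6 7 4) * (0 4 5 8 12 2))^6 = (1 11 8 7)(5 12 14 6)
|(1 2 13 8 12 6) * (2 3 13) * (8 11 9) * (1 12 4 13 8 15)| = |(1 3 8 4 13 11 9 15)(6 12)| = 8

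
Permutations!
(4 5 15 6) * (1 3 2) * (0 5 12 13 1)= (0 5 15 6 4 12 13 1 3 2)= [5, 3, 0, 2, 12, 15, 4, 7, 8, 9, 10, 11, 13, 1, 14, 6]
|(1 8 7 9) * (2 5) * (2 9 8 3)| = |(1 3 2 5 9)(7 8)| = 10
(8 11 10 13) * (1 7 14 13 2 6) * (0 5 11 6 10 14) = (0 5 11 14 13 8 6 1 7)(2 10) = [5, 7, 10, 3, 4, 11, 1, 0, 6, 9, 2, 14, 12, 8, 13]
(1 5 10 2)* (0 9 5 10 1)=(0 9 5 1 10 2)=[9, 10, 0, 3, 4, 1, 6, 7, 8, 5, 2]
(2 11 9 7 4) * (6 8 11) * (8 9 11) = (11)(2 6 9 7 4) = [0, 1, 6, 3, 2, 5, 9, 4, 8, 7, 10, 11]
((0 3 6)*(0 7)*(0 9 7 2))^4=((0 3 6 2)(7 9))^4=(9)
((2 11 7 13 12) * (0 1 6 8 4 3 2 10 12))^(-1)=((0 1 6 8 4 3 2 11 7 13)(10 12))^(-1)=(0 13 7 11 2 3 4 8 6 1)(10 12)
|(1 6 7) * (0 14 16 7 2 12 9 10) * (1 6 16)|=10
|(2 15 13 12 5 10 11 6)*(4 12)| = |(2 15 13 4 12 5 10 11 6)| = 9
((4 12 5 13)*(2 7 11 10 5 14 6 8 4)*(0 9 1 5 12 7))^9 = ((0 9 1 5 13 2)(4 7 11 10 12 14 6 8))^9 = (0 5)(1 2)(4 7 11 10 12 14 6 8)(9 13)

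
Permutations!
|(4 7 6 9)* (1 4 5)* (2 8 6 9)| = |(1 4 7 9 5)(2 8 6)| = 15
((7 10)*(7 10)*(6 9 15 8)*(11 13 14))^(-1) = (6 8 15 9)(11 14 13)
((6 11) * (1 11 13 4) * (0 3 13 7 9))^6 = (0 6 4)(1 3 7)(9 11 13)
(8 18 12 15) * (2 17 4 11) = (2 17 4 11)(8 18 12 15) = [0, 1, 17, 3, 11, 5, 6, 7, 18, 9, 10, 2, 15, 13, 14, 8, 16, 4, 12]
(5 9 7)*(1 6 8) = (1 6 8)(5 9 7) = [0, 6, 2, 3, 4, 9, 8, 5, 1, 7]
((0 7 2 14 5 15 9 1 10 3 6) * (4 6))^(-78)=(0 9)(1 7)(2 10)(3 14)(4 5)(6 15)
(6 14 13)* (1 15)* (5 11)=(1 15)(5 11)(6 14 13)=[0, 15, 2, 3, 4, 11, 14, 7, 8, 9, 10, 5, 12, 6, 13, 1]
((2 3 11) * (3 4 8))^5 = (11)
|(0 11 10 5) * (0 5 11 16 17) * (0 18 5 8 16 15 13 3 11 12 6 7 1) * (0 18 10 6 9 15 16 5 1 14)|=26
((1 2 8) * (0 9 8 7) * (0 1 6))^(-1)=((0 9 8 6)(1 2 7))^(-1)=(0 6 8 9)(1 7 2)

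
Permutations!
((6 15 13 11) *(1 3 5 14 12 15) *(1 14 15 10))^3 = ((1 3 5 15 13 11 6 14 12 10))^3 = (1 15 6 10 5 11 12 3 13 14)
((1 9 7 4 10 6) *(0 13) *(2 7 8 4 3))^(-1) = (0 13)(1 6 10 4 8 9)(2 3 7)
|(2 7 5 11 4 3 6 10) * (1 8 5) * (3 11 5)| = 14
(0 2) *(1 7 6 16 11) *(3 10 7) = [2, 3, 0, 10, 4, 5, 16, 6, 8, 9, 7, 1, 12, 13, 14, 15, 11] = (0 2)(1 3 10 7 6 16 11)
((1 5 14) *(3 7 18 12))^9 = ((1 5 14)(3 7 18 12))^9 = (3 7 18 12)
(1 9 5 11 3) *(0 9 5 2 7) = (0 9 2 7)(1 5 11 3) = [9, 5, 7, 1, 4, 11, 6, 0, 8, 2, 10, 3]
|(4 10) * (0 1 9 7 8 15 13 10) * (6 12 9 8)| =|(0 1 8 15 13 10 4)(6 12 9 7)| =28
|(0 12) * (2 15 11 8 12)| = 6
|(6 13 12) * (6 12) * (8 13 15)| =4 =|(6 15 8 13)|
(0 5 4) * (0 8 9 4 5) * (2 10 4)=(2 10 4 8 9)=[0, 1, 10, 3, 8, 5, 6, 7, 9, 2, 4]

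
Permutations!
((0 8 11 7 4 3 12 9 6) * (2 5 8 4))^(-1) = (0 6 9 12 3 4)(2 7 11 8 5)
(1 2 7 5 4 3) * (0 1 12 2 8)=(0 1 8)(2 7 5 4 3 12)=[1, 8, 7, 12, 3, 4, 6, 5, 0, 9, 10, 11, 2]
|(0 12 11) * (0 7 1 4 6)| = |(0 12 11 7 1 4 6)| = 7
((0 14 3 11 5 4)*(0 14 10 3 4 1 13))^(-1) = (0 13 1 5 11 3 10)(4 14)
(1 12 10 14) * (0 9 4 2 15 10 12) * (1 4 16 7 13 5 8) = (0 9 16 7 13 5 8 1)(2 15 10 14 4) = [9, 0, 15, 3, 2, 8, 6, 13, 1, 16, 14, 11, 12, 5, 4, 10, 7]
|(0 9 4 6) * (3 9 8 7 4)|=10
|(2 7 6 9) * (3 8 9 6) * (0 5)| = |(0 5)(2 7 3 8 9)| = 10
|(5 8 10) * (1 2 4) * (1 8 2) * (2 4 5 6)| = |(2 5 4 8 10 6)| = 6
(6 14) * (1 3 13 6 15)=(1 3 13 6 14 15)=[0, 3, 2, 13, 4, 5, 14, 7, 8, 9, 10, 11, 12, 6, 15, 1]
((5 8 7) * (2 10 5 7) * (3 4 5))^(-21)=(2 4)(3 8)(5 10)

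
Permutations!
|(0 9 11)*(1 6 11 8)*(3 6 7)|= |(0 9 8 1 7 3 6 11)|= 8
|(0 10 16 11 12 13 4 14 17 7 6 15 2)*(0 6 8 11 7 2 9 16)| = 26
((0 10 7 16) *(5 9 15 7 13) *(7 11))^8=(0 16 7 11 15 9 5 13 10)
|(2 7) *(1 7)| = 3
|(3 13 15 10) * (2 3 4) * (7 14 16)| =6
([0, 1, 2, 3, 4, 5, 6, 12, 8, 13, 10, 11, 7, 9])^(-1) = [0, 1, 2, 3, 4, 5, 6, 12, 8, 13, 10, 11, 7, 9]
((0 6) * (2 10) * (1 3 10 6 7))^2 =((0 7 1 3 10 2 6))^2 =(0 1 10 6 7 3 2)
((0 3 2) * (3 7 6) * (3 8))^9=((0 7 6 8 3 2))^9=(0 8)(2 6)(3 7)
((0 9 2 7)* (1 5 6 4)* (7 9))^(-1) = ((0 7)(1 5 6 4)(2 9))^(-1) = (0 7)(1 4 6 5)(2 9)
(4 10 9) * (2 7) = (2 7)(4 10 9) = [0, 1, 7, 3, 10, 5, 6, 2, 8, 4, 9]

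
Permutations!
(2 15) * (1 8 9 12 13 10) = [0, 8, 15, 3, 4, 5, 6, 7, 9, 12, 1, 11, 13, 10, 14, 2] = (1 8 9 12 13 10)(2 15)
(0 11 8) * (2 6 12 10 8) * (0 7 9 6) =[11, 1, 0, 3, 4, 5, 12, 9, 7, 6, 8, 2, 10] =(0 11 2)(6 12 10 8 7 9)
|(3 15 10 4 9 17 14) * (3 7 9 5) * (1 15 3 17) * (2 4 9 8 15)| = |(1 2 4 5 17 14 7 8 15 10 9)| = 11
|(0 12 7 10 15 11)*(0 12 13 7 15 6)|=|(0 13 7 10 6)(11 12 15)|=15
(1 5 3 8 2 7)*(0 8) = (0 8 2 7 1 5 3) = [8, 5, 7, 0, 4, 3, 6, 1, 2]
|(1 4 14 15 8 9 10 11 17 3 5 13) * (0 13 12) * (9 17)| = 33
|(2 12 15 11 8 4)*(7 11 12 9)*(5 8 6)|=|(2 9 7 11 6 5 8 4)(12 15)|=8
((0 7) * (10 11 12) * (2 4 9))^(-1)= (0 7)(2 9 4)(10 12 11)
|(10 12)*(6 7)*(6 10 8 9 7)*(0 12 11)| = 7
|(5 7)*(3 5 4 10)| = 5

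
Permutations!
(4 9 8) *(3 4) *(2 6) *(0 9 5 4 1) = (0 9 8 3 1)(2 6)(4 5) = [9, 0, 6, 1, 5, 4, 2, 7, 3, 8]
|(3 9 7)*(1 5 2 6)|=12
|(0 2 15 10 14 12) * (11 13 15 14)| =4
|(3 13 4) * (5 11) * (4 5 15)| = 6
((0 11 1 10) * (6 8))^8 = (11)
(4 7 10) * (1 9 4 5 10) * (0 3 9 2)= (0 3 9 4 7 1 2)(5 10)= [3, 2, 0, 9, 7, 10, 6, 1, 8, 4, 5]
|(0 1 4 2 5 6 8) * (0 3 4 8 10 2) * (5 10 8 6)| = 6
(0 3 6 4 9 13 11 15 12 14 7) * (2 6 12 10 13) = [3, 1, 6, 12, 9, 5, 4, 0, 8, 2, 13, 15, 14, 11, 7, 10] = (0 3 12 14 7)(2 6 4 9)(10 13 11 15)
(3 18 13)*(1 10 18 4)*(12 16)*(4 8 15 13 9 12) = (1 10 18 9 12 16 4)(3 8 15 13) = [0, 10, 2, 8, 1, 5, 6, 7, 15, 12, 18, 11, 16, 3, 14, 13, 4, 17, 9]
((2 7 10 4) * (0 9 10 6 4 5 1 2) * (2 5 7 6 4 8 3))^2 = (0 10 4 9 7)(2 8)(3 6)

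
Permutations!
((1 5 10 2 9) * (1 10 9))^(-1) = (1 2 10 9 5)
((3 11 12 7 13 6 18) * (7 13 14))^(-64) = (3 12 6)(11 13 18)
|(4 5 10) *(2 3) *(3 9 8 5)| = |(2 9 8 5 10 4 3)| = 7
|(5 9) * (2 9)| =3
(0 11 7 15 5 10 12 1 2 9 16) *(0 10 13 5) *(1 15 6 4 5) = [11, 2, 9, 3, 5, 13, 4, 6, 8, 16, 12, 7, 15, 1, 14, 0, 10] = (0 11 7 6 4 5 13 1 2 9 16 10 12 15)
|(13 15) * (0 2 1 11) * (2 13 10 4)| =8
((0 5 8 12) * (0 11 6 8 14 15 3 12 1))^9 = ((0 5 14 15 3 12 11 6 8 1))^9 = (0 1 8 6 11 12 3 15 14 5)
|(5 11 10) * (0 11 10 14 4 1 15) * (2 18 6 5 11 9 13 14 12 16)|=|(0 9 13 14 4 1 15)(2 18 6 5 10 11 12 16)|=56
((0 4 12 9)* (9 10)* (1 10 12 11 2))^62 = ((12)(0 4 11 2 1 10 9))^62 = (12)(0 9 10 1 2 11 4)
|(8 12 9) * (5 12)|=|(5 12 9 8)|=4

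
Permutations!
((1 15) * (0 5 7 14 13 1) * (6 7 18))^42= (0 13 6)(1 7 5)(14 18 15)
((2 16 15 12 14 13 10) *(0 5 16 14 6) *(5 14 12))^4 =((0 14 13 10 2 12 6)(5 16 15))^4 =(0 2 14 12 13 6 10)(5 16 15)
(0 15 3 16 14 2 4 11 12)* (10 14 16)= (16)(0 15 3 10 14 2 4 11 12)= [15, 1, 4, 10, 11, 5, 6, 7, 8, 9, 14, 12, 0, 13, 2, 3, 16]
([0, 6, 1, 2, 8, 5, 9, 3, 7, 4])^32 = (9)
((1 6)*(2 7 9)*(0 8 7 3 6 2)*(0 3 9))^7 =(0 8 7)(1 9 6 2 3)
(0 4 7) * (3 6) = [4, 1, 2, 6, 7, 5, 3, 0] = (0 4 7)(3 6)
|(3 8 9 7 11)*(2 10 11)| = |(2 10 11 3 8 9 7)| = 7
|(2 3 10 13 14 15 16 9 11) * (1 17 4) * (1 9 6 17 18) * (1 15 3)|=20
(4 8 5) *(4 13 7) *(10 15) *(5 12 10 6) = (4 8 12 10 15 6 5 13 7) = [0, 1, 2, 3, 8, 13, 5, 4, 12, 9, 15, 11, 10, 7, 14, 6]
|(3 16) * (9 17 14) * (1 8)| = |(1 8)(3 16)(9 17 14)| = 6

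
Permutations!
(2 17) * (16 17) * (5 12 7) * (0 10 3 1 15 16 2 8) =(0 10 3 1 15 16 17 8)(5 12 7) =[10, 15, 2, 1, 4, 12, 6, 5, 0, 9, 3, 11, 7, 13, 14, 16, 17, 8]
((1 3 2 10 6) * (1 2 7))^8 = (1 7 3)(2 6 10)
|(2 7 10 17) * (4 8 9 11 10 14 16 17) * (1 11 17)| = |(1 11 10 4 8 9 17 2 7 14 16)| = 11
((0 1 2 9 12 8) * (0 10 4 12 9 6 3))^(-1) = (0 3 6 2 1)(4 10 8 12)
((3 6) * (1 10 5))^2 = ((1 10 5)(3 6))^2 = (1 5 10)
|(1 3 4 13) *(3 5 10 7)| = 7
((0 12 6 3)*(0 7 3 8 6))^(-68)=((0 12)(3 7)(6 8))^(-68)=(12)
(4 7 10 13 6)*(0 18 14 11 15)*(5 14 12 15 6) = [18, 1, 2, 3, 7, 14, 4, 10, 8, 9, 13, 6, 15, 5, 11, 0, 16, 17, 12] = (0 18 12 15)(4 7 10 13 5 14 11 6)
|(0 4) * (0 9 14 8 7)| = 6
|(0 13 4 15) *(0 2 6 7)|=|(0 13 4 15 2 6 7)|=7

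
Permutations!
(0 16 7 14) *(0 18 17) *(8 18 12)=(0 16 7 14 12 8 18 17)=[16, 1, 2, 3, 4, 5, 6, 14, 18, 9, 10, 11, 8, 13, 12, 15, 7, 0, 17]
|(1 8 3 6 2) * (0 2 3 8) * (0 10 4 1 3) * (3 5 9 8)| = |(0 2 5 9 8 3 6)(1 10 4)| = 21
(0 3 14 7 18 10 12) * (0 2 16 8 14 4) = [3, 1, 16, 4, 0, 5, 6, 18, 14, 9, 12, 11, 2, 13, 7, 15, 8, 17, 10] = (0 3 4)(2 16 8 14 7 18 10 12)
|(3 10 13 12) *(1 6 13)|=|(1 6 13 12 3 10)|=6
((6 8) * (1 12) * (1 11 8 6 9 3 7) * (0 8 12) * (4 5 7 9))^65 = ((0 8 4 5 7 1)(3 9)(11 12))^65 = (0 1 7 5 4 8)(3 9)(11 12)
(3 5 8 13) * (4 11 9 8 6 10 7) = (3 5 6 10 7 4 11 9 8 13) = [0, 1, 2, 5, 11, 6, 10, 4, 13, 8, 7, 9, 12, 3]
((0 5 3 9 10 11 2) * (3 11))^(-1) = ((0 5 11 2)(3 9 10))^(-1) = (0 2 11 5)(3 10 9)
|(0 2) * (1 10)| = 2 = |(0 2)(1 10)|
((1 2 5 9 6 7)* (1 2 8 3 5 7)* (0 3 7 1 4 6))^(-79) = ((0 3 5 9)(1 8 7 2)(4 6))^(-79) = (0 3 5 9)(1 8 7 2)(4 6)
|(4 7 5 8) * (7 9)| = |(4 9 7 5 8)| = 5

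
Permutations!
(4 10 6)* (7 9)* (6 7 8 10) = [0, 1, 2, 3, 6, 5, 4, 9, 10, 8, 7] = (4 6)(7 9 8 10)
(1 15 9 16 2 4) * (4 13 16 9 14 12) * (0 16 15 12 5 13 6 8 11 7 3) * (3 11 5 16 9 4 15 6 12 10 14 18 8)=(0 9 4 1 10 14 16 2 12 15 18 8 5 13 6 3)(7 11)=[9, 10, 12, 0, 1, 13, 3, 11, 5, 4, 14, 7, 15, 6, 16, 18, 2, 17, 8]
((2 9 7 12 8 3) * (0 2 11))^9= (0 2 9 7 12 8 3 11)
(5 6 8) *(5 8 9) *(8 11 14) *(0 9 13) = (0 9 5 6 13)(8 11 14) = [9, 1, 2, 3, 4, 6, 13, 7, 11, 5, 10, 14, 12, 0, 8]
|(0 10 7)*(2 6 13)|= |(0 10 7)(2 6 13)|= 3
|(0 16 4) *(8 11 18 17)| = |(0 16 4)(8 11 18 17)| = 12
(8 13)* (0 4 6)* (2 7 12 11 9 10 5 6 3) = (0 4 3 2 7 12 11 9 10 5 6)(8 13) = [4, 1, 7, 2, 3, 6, 0, 12, 13, 10, 5, 9, 11, 8]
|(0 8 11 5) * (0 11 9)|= 6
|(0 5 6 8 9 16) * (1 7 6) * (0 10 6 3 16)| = 10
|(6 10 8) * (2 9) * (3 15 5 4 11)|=|(2 9)(3 15 5 4 11)(6 10 8)|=30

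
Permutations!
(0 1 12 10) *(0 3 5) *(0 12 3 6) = [1, 3, 2, 5, 4, 12, 0, 7, 8, 9, 6, 11, 10] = (0 1 3 5 12 10 6)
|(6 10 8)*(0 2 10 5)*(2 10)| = |(0 10 8 6 5)| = 5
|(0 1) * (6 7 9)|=|(0 1)(6 7 9)|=6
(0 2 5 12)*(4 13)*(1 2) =[1, 2, 5, 3, 13, 12, 6, 7, 8, 9, 10, 11, 0, 4] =(0 1 2 5 12)(4 13)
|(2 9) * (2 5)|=3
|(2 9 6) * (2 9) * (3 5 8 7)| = 4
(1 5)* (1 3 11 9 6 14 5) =(3 11 9 6 14 5) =[0, 1, 2, 11, 4, 3, 14, 7, 8, 6, 10, 9, 12, 13, 5]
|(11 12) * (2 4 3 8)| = 4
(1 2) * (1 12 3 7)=(1 2 12 3 7)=[0, 2, 12, 7, 4, 5, 6, 1, 8, 9, 10, 11, 3]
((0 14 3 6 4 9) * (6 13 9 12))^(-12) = (0 13 14 9 3)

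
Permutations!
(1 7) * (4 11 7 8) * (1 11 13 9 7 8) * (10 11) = [0, 1, 2, 3, 13, 5, 6, 10, 4, 7, 11, 8, 12, 9] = (4 13 9 7 10 11 8)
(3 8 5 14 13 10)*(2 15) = (2 15)(3 8 5 14 13 10) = [0, 1, 15, 8, 4, 14, 6, 7, 5, 9, 3, 11, 12, 10, 13, 2]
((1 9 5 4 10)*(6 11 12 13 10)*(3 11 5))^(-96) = ((1 9 3 11 12 13 10)(4 6 5))^(-96) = (1 3 12 10 9 11 13)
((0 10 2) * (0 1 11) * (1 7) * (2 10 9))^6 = (11)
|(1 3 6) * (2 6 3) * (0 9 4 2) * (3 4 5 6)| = |(0 9 5 6 1)(2 3 4)| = 15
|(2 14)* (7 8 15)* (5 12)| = 6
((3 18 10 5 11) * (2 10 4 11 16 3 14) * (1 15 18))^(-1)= ((1 15 18 4 11 14 2 10 5 16 3))^(-1)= (1 3 16 5 10 2 14 11 4 18 15)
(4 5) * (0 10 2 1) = (0 10 2 1)(4 5) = [10, 0, 1, 3, 5, 4, 6, 7, 8, 9, 2]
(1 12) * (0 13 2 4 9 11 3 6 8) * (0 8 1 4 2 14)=(0 13 14)(1 12 4 9 11 3 6)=[13, 12, 2, 6, 9, 5, 1, 7, 8, 11, 10, 3, 4, 14, 0]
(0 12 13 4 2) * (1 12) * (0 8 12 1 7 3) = (0 7 3)(2 8 12 13 4) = [7, 1, 8, 0, 2, 5, 6, 3, 12, 9, 10, 11, 13, 4]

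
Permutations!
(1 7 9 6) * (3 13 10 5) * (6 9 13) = (1 7 13 10 5 3 6) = [0, 7, 2, 6, 4, 3, 1, 13, 8, 9, 5, 11, 12, 10]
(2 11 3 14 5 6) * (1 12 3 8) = (1 12 3 14 5 6 2 11 8) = [0, 12, 11, 14, 4, 6, 2, 7, 1, 9, 10, 8, 3, 13, 5]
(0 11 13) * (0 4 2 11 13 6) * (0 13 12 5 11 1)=[12, 0, 1, 3, 2, 11, 13, 7, 8, 9, 10, 6, 5, 4]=(0 12 5 11 6 13 4 2 1)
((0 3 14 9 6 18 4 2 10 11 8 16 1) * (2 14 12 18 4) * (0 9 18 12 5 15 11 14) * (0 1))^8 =((0 3 5 15 11 8 16)(1 9 6 4)(2 10 14 18))^8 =(18)(0 3 5 15 11 8 16)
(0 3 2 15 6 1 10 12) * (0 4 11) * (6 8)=[3, 10, 15, 2, 11, 5, 1, 7, 6, 9, 12, 0, 4, 13, 14, 8]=(0 3 2 15 8 6 1 10 12 4 11)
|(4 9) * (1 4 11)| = |(1 4 9 11)| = 4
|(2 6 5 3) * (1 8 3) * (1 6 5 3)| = |(1 8)(2 5 6 3)| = 4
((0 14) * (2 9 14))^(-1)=(0 14 9 2)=((0 2 9 14))^(-1)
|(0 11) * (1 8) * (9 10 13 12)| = |(0 11)(1 8)(9 10 13 12)| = 4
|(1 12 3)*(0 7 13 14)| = |(0 7 13 14)(1 12 3)| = 12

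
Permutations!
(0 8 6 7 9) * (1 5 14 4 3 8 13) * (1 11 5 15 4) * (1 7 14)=(0 13 11 5 1 15 4 3 8 6 14 7 9)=[13, 15, 2, 8, 3, 1, 14, 9, 6, 0, 10, 5, 12, 11, 7, 4]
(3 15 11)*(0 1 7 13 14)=[1, 7, 2, 15, 4, 5, 6, 13, 8, 9, 10, 3, 12, 14, 0, 11]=(0 1 7 13 14)(3 15 11)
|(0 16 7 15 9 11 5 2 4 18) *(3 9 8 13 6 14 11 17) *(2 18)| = 66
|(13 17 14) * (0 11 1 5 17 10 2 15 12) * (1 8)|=12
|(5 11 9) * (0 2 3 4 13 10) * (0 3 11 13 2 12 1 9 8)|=12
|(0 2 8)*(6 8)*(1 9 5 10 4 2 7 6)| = 12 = |(0 7 6 8)(1 9 5 10 4 2)|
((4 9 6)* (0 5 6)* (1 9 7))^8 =(0 5 6 4 7 1 9)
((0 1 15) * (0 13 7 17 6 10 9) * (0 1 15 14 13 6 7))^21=(0 1 6 13 9 15 14 10)(7 17)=((0 15 6 10 9 1 14 13)(7 17))^21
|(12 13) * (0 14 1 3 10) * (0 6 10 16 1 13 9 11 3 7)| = 10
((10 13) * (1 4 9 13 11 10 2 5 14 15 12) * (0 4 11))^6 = (0 14)(1 13)(2 11)(4 15)(5 10)(9 12)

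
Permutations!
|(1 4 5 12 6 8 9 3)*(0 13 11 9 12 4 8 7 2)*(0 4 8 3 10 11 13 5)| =|(13)(0 5 8 12 6 7 2 4)(1 3)(9 10 11)| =24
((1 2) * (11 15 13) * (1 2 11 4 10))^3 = ((1 11 15 13 4 10))^3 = (1 13)(4 11)(10 15)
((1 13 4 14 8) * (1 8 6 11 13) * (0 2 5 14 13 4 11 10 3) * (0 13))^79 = ((0 2 5 14 6 10 3 13 11 4))^79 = (0 4 11 13 3 10 6 14 5 2)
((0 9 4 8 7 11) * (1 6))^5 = ((0 9 4 8 7 11)(1 6))^5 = (0 11 7 8 4 9)(1 6)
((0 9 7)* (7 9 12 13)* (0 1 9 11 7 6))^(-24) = (13)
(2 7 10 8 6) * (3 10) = (2 7 3 10 8 6) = [0, 1, 7, 10, 4, 5, 2, 3, 6, 9, 8]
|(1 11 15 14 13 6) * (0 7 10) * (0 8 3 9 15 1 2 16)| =12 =|(0 7 10 8 3 9 15 14 13 6 2 16)(1 11)|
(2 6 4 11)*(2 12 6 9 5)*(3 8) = (2 9 5)(3 8)(4 11 12 6) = [0, 1, 9, 8, 11, 2, 4, 7, 3, 5, 10, 12, 6]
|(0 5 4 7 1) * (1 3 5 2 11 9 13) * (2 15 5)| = 11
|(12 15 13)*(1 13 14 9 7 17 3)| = |(1 13 12 15 14 9 7 17 3)| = 9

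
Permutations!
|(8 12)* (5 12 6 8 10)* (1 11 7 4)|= 12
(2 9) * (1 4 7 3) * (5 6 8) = [0, 4, 9, 1, 7, 6, 8, 3, 5, 2] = (1 4 7 3)(2 9)(5 6 8)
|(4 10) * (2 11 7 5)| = 4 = |(2 11 7 5)(4 10)|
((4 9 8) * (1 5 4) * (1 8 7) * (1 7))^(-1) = (1 9 4 5)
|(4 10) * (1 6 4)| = 4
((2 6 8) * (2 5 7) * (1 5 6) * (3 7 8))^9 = (1 8 3 2 5 6 7)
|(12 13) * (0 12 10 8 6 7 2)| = |(0 12 13 10 8 6 7 2)| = 8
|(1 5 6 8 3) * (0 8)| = |(0 8 3 1 5 6)| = 6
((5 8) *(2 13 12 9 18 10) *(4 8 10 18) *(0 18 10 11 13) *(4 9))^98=(0 10)(2 18)(4 5 13)(8 11 12)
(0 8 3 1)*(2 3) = (0 8 2 3 1) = [8, 0, 3, 1, 4, 5, 6, 7, 2]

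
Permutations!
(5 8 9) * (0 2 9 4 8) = [2, 1, 9, 3, 8, 0, 6, 7, 4, 5] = (0 2 9 5)(4 8)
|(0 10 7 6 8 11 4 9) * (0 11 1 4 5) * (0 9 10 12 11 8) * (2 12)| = |(0 2 12 11 5 9 8 1 4 10 7 6)| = 12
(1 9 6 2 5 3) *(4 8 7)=[0, 9, 5, 1, 8, 3, 2, 4, 7, 6]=(1 9 6 2 5 3)(4 8 7)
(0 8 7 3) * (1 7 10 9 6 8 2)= (0 2 1 7 3)(6 8 10 9)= [2, 7, 1, 0, 4, 5, 8, 3, 10, 6, 9]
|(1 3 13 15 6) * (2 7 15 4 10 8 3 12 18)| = 35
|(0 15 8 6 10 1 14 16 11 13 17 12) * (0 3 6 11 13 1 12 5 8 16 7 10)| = |(0 15 16 13 17 5 8 11 1 14 7 10 12 3 6)| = 15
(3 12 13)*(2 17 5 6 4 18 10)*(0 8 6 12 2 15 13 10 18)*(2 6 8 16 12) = (18)(0 16 12 10 15 13 3 6 4)(2 17 5) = [16, 1, 17, 6, 0, 2, 4, 7, 8, 9, 15, 11, 10, 3, 14, 13, 12, 5, 18]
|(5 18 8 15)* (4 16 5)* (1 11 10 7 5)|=10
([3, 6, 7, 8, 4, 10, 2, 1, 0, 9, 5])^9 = (1 6 2 7)(5 10)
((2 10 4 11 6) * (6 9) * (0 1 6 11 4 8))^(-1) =(0 8 10 2 6 1)(9 11)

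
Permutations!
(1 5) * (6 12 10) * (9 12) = (1 5)(6 9 12 10) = [0, 5, 2, 3, 4, 1, 9, 7, 8, 12, 6, 11, 10]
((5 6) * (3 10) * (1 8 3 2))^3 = ((1 8 3 10 2)(5 6))^3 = (1 10 8 2 3)(5 6)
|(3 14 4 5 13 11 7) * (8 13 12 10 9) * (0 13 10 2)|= |(0 13 11 7 3 14 4 5 12 2)(8 10 9)|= 30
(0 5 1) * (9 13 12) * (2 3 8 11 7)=[5, 0, 3, 8, 4, 1, 6, 2, 11, 13, 10, 7, 9, 12]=(0 5 1)(2 3 8 11 7)(9 13 12)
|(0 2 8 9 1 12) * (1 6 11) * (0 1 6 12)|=|(0 2 8 9 12 1)(6 11)|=6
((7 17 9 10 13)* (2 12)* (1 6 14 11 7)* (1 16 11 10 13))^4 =(7 16 9)(11 13 17) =((1 6 14 10)(2 12)(7 17 9 13 16 11))^4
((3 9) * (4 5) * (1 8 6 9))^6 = (1 8 6 9 3)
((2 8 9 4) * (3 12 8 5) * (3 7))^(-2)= (2 9 12 7)(3 5 4 8)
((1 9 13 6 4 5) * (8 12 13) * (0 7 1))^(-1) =(0 5 4 6 13 12 8 9 1 7)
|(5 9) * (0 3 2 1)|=|(0 3 2 1)(5 9)|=4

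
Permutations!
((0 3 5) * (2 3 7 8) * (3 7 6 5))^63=((0 6 5)(2 7 8))^63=(8)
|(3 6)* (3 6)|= |(6)|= 1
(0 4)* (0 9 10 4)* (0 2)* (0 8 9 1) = (0 2 8 9 10 4 1) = [2, 0, 8, 3, 1, 5, 6, 7, 9, 10, 4]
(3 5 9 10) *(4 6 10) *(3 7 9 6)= (3 5 6 10 7 9 4)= [0, 1, 2, 5, 3, 6, 10, 9, 8, 4, 7]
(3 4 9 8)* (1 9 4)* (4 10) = (1 9 8 3)(4 10) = [0, 9, 2, 1, 10, 5, 6, 7, 3, 8, 4]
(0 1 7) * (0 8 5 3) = [1, 7, 2, 0, 4, 3, 6, 8, 5] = (0 1 7 8 5 3)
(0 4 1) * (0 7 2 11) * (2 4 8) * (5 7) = (0 8 2 11)(1 5 7 4) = [8, 5, 11, 3, 1, 7, 6, 4, 2, 9, 10, 0]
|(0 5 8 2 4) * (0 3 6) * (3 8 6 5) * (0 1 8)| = 8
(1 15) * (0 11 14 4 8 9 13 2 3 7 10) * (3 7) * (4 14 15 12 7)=(0 11 15 1 12 7 10)(2 4 8 9 13)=[11, 12, 4, 3, 8, 5, 6, 10, 9, 13, 0, 15, 7, 2, 14, 1]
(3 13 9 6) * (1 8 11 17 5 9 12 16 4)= [0, 8, 2, 13, 1, 9, 3, 7, 11, 6, 10, 17, 16, 12, 14, 15, 4, 5]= (1 8 11 17 5 9 6 3 13 12 16 4)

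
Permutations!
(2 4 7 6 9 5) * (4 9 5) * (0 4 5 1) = (0 4 7 6 1)(2 9 5) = [4, 0, 9, 3, 7, 2, 1, 6, 8, 5]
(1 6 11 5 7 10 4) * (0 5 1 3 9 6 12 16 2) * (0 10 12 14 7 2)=(0 5 2 10 4 3 9 6 11 1 14 7 12 16)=[5, 14, 10, 9, 3, 2, 11, 12, 8, 6, 4, 1, 16, 13, 7, 15, 0]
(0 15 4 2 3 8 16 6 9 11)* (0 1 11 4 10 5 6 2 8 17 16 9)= (0 15 10 5 6)(1 11)(2 3 17 16)(4 8 9)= [15, 11, 3, 17, 8, 6, 0, 7, 9, 4, 5, 1, 12, 13, 14, 10, 2, 16]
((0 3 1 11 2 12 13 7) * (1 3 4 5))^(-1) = (0 7 13 12 2 11 1 5 4)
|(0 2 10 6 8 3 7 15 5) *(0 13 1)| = |(0 2 10 6 8 3 7 15 5 13 1)| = 11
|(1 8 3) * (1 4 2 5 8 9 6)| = |(1 9 6)(2 5 8 3 4)| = 15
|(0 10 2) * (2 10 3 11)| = |(0 3 11 2)| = 4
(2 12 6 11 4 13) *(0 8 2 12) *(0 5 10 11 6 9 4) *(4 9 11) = [8, 1, 5, 3, 13, 10, 6, 7, 2, 9, 4, 0, 11, 12] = (0 8 2 5 10 4 13 12 11)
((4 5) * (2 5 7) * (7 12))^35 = ((2 5 4 12 7))^35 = (12)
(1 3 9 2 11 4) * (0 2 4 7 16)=(0 2 11 7 16)(1 3 9 4)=[2, 3, 11, 9, 1, 5, 6, 16, 8, 4, 10, 7, 12, 13, 14, 15, 0]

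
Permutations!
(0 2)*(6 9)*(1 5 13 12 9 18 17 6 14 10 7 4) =(0 2)(1 5 13 12 9 14 10 7 4)(6 18 17) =[2, 5, 0, 3, 1, 13, 18, 4, 8, 14, 7, 11, 9, 12, 10, 15, 16, 6, 17]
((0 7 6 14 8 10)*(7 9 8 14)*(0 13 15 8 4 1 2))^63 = (0 1 9 2 4)(6 7)(8 15 13 10)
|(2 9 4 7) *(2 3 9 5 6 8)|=4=|(2 5 6 8)(3 9 4 7)|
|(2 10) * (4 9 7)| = 6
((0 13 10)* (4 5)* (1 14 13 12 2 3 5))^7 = (0 14 5 12 13 4 2 10 1 3)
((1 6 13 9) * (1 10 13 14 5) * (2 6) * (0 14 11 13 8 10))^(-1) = ((0 14 5 1 2 6 11 13 9)(8 10))^(-1) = (0 9 13 11 6 2 1 5 14)(8 10)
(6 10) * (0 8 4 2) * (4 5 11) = (0 8 5 11 4 2)(6 10) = [8, 1, 0, 3, 2, 11, 10, 7, 5, 9, 6, 4]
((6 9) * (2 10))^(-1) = (2 10)(6 9)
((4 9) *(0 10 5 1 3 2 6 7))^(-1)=((0 10 5 1 3 2 6 7)(4 9))^(-1)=(0 7 6 2 3 1 5 10)(4 9)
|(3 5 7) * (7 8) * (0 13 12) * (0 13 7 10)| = 6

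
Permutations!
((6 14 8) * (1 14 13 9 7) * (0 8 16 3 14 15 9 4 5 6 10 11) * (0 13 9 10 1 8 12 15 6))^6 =((0 12 15 10 11 13 4 5)(1 6 9 7 8)(3 14 16))^6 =(16)(0 4 11 15)(1 6 9 7 8)(5 13 10 12)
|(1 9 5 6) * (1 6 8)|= 4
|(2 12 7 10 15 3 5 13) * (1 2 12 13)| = |(1 2 13 12 7 10 15 3 5)| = 9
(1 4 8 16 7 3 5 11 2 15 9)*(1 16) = (1 4 8)(2 15 9 16 7 3 5 11) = [0, 4, 15, 5, 8, 11, 6, 3, 1, 16, 10, 2, 12, 13, 14, 9, 7]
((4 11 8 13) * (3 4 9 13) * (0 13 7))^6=((0 13 9 7)(3 4 11 8))^6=(0 9)(3 11)(4 8)(7 13)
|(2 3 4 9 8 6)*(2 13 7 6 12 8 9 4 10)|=6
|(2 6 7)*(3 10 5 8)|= |(2 6 7)(3 10 5 8)|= 12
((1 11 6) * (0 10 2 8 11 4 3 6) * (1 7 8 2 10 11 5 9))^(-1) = (0 11)(1 9 5 8 7 6 3 4)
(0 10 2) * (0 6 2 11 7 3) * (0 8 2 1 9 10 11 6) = (0 11 7 3 8 2)(1 9 10 6) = [11, 9, 0, 8, 4, 5, 1, 3, 2, 10, 6, 7]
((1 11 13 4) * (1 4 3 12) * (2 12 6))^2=(1 13 6 12 11 3 2)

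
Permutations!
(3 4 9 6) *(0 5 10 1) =(0 5 10 1)(3 4 9 6) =[5, 0, 2, 4, 9, 10, 3, 7, 8, 6, 1]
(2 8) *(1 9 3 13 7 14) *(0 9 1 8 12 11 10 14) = (0 9 3 13 7)(2 12 11 10 14 8) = [9, 1, 12, 13, 4, 5, 6, 0, 2, 3, 14, 10, 11, 7, 8]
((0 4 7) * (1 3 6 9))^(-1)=(0 7 4)(1 9 6 3)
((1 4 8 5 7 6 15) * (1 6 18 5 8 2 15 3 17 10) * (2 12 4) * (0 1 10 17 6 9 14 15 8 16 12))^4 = ((0 1 2 8 16 12 4)(3 6)(5 7 18)(9 14 15))^4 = (0 16 1 12 2 4 8)(5 7 18)(9 14 15)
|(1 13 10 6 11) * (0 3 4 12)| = 20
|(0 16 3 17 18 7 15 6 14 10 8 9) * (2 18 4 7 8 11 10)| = |(0 16 3 17 4 7 15 6 14 2 18 8 9)(10 11)| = 26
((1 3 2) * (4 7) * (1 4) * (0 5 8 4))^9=((0 5 8 4 7 1 3 2))^9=(0 5 8 4 7 1 3 2)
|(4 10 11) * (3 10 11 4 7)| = 5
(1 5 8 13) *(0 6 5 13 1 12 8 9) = (0 6 5 9)(1 13 12 8) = [6, 13, 2, 3, 4, 9, 5, 7, 1, 0, 10, 11, 8, 12]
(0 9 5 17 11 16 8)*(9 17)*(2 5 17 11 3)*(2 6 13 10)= (0 11 16 8)(2 5 9 17 3 6 13 10)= [11, 1, 5, 6, 4, 9, 13, 7, 0, 17, 2, 16, 12, 10, 14, 15, 8, 3]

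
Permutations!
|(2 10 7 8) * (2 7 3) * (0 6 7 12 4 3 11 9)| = 11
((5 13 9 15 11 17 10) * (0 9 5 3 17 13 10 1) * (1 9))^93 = ((0 1)(3 17 9 15 11 13 5 10))^93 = (0 1)(3 13 9 10 11 17 5 15)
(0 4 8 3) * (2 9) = [4, 1, 9, 0, 8, 5, 6, 7, 3, 2] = (0 4 8 3)(2 9)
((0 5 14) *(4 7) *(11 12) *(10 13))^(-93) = (14)(4 7)(10 13)(11 12)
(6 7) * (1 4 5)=[0, 4, 2, 3, 5, 1, 7, 6]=(1 4 5)(6 7)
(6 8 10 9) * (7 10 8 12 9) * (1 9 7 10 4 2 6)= (1 9)(2 6 12 7 4)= [0, 9, 6, 3, 2, 5, 12, 4, 8, 1, 10, 11, 7]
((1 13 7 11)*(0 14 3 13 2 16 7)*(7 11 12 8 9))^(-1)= ((0 14 3 13)(1 2 16 11)(7 12 8 9))^(-1)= (0 13 3 14)(1 11 16 2)(7 9 8 12)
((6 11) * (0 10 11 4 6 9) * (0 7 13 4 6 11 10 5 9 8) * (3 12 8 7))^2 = (0 9 12)(3 8 5)(4 7)(11 13)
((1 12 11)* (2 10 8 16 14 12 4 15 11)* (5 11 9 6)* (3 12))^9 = ((1 4 15 9 6 5 11)(2 10 8 16 14 3 12))^9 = (1 15 6 11 4 9 5)(2 8 14 12 10 16 3)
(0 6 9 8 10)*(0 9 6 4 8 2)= (0 4 8 10 9 2)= [4, 1, 0, 3, 8, 5, 6, 7, 10, 2, 9]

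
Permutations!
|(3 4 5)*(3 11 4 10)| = 6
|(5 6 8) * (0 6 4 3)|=6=|(0 6 8 5 4 3)|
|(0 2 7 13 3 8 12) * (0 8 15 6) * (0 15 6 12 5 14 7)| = 18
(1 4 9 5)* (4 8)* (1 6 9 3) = [0, 8, 2, 1, 3, 6, 9, 7, 4, 5] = (1 8 4 3)(5 6 9)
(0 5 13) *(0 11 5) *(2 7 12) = (2 7 12)(5 13 11) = [0, 1, 7, 3, 4, 13, 6, 12, 8, 9, 10, 5, 2, 11]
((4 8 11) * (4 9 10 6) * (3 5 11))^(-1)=(3 8 4 6 10 9 11 5)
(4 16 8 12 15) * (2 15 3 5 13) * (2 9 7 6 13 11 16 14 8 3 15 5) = [0, 1, 5, 2, 14, 11, 13, 6, 12, 7, 10, 16, 15, 9, 8, 4, 3] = (2 5 11 16 3)(4 14 8 12 15)(6 13 9 7)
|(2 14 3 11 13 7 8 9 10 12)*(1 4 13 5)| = 13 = |(1 4 13 7 8 9 10 12 2 14 3 11 5)|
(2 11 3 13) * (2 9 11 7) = (2 7)(3 13 9 11) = [0, 1, 7, 13, 4, 5, 6, 2, 8, 11, 10, 3, 12, 9]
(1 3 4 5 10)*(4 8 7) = (1 3 8 7 4 5 10) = [0, 3, 2, 8, 5, 10, 6, 4, 7, 9, 1]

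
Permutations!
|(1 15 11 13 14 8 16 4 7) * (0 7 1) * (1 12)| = |(0 7)(1 15 11 13 14 8 16 4 12)| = 18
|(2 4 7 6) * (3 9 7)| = 6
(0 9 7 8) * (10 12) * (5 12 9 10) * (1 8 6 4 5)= (0 10 9 7 6 4 5 12 1 8)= [10, 8, 2, 3, 5, 12, 4, 6, 0, 7, 9, 11, 1]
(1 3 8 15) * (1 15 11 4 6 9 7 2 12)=(15)(1 3 8 11 4 6 9 7 2 12)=[0, 3, 12, 8, 6, 5, 9, 2, 11, 7, 10, 4, 1, 13, 14, 15]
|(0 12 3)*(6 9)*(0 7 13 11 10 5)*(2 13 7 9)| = |(0 12 3 9 6 2 13 11 10 5)| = 10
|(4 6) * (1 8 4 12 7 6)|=3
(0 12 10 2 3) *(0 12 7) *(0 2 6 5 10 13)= (0 7 2 3 12 13)(5 10 6)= [7, 1, 3, 12, 4, 10, 5, 2, 8, 9, 6, 11, 13, 0]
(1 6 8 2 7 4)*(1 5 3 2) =(1 6 8)(2 7 4 5 3) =[0, 6, 7, 2, 5, 3, 8, 4, 1]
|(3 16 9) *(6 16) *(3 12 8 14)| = 7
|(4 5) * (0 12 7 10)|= 4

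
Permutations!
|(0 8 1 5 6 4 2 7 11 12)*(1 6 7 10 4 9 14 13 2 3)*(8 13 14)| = 33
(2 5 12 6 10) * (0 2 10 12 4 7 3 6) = [2, 1, 5, 6, 7, 4, 12, 3, 8, 9, 10, 11, 0] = (0 2 5 4 7 3 6 12)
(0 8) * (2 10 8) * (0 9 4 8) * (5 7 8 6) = (0 2 10)(4 6 5 7 8 9) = [2, 1, 10, 3, 6, 7, 5, 8, 9, 4, 0]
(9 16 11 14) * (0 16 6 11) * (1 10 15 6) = (0 16)(1 10 15 6 11 14 9) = [16, 10, 2, 3, 4, 5, 11, 7, 8, 1, 15, 14, 12, 13, 9, 6, 0]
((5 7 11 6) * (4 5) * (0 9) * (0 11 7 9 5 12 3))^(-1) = (0 3 12 4 6 11 9 5) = ((0 5 9 11 6 4 12 3))^(-1)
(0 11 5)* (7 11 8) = (0 8 7 11 5) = [8, 1, 2, 3, 4, 0, 6, 11, 7, 9, 10, 5]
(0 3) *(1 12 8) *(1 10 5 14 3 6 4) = (0 6 4 1 12 8 10 5 14 3) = [6, 12, 2, 0, 1, 14, 4, 7, 10, 9, 5, 11, 8, 13, 3]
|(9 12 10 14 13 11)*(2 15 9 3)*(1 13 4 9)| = 30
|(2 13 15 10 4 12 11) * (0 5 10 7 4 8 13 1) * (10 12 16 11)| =13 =|(0 5 12 10 8 13 15 7 4 16 11 2 1)|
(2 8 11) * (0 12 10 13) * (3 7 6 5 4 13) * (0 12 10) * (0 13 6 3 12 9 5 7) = [10, 1, 8, 0, 6, 4, 7, 3, 11, 5, 12, 2, 13, 9] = (0 10 12 13 9 5 4 6 7 3)(2 8 11)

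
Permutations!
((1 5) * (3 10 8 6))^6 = ((1 5)(3 10 8 6))^6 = (3 8)(6 10)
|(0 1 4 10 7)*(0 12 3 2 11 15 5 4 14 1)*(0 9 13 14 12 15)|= 45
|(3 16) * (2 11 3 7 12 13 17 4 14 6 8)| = |(2 11 3 16 7 12 13 17 4 14 6 8)| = 12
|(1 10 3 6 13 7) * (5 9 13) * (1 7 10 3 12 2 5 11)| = |(1 3 6 11)(2 5 9 13 10 12)| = 12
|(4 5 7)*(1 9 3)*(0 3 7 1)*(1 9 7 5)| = |(0 3)(1 7 4)(5 9)| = 6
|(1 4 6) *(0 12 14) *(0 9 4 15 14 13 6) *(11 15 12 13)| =|(0 13 6 1 12 11 15 14 9 4)| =10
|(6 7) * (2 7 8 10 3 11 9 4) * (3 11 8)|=|(2 7 6 3 8 10 11 9 4)|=9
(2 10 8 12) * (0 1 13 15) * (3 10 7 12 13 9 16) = (0 1 9 16 3 10 8 13 15)(2 7 12) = [1, 9, 7, 10, 4, 5, 6, 12, 13, 16, 8, 11, 2, 15, 14, 0, 3]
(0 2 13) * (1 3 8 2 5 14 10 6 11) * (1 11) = (0 5 14 10 6 1 3 8 2 13) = [5, 3, 13, 8, 4, 14, 1, 7, 2, 9, 6, 11, 12, 0, 10]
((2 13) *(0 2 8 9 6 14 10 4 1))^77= ((0 2 13 8 9 6 14 10 4 1))^77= (0 10 9 2 4 6 13 1 14 8)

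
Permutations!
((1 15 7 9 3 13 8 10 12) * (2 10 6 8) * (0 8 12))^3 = (0 12 7 13)(1 9 2 8)(3 10 6 15)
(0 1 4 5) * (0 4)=[1, 0, 2, 3, 5, 4]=(0 1)(4 5)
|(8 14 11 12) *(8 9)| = |(8 14 11 12 9)| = 5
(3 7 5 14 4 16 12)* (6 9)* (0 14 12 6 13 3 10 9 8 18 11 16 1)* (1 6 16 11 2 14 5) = (0 5 12 10 9 13 3 7 1)(2 14 4 6 8 18) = [5, 0, 14, 7, 6, 12, 8, 1, 18, 13, 9, 11, 10, 3, 4, 15, 16, 17, 2]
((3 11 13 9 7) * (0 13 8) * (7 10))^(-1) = ((0 13 9 10 7 3 11 8))^(-1) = (0 8 11 3 7 10 9 13)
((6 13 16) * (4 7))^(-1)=((4 7)(6 13 16))^(-1)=(4 7)(6 16 13)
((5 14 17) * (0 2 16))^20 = (0 16 2)(5 17 14)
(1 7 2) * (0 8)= (0 8)(1 7 2)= [8, 7, 1, 3, 4, 5, 6, 2, 0]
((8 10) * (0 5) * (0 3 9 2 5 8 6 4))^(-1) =((0 8 10 6 4)(2 5 3 9))^(-1) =(0 4 6 10 8)(2 9 3 5)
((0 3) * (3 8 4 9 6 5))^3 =((0 8 4 9 6 5 3))^3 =(0 9 3 4 5 8 6)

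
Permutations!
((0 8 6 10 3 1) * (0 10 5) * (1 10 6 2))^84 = ((0 8 2 1 6 5)(3 10))^84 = (10)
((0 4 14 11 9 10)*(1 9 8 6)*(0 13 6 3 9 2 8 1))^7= (0 3 14 10 1 6 8 4 9 11 13 2)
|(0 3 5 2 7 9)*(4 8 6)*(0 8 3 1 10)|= |(0 1 10)(2 7 9 8 6 4 3 5)|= 24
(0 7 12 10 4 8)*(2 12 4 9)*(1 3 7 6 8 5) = (0 6 8)(1 3 7 4 5)(2 12 10 9) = [6, 3, 12, 7, 5, 1, 8, 4, 0, 2, 9, 11, 10]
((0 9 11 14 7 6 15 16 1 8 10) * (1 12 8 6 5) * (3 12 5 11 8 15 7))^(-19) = ((0 9 8 10)(1 6 7 11 14 3 12 15 16 5))^(-19) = (0 9 8 10)(1 6 7 11 14 3 12 15 16 5)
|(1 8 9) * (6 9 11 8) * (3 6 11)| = 6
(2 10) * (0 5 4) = (0 5 4)(2 10) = [5, 1, 10, 3, 0, 4, 6, 7, 8, 9, 2]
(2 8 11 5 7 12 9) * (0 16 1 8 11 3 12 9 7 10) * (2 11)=(0 16 1 8 3 12 7 9 11 5 10)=[16, 8, 2, 12, 4, 10, 6, 9, 3, 11, 0, 5, 7, 13, 14, 15, 1]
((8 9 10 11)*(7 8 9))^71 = (7 8)(9 11 10)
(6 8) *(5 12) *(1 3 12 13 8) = [0, 3, 2, 12, 4, 13, 1, 7, 6, 9, 10, 11, 5, 8] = (1 3 12 5 13 8 6)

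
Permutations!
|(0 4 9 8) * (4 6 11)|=|(0 6 11 4 9 8)|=6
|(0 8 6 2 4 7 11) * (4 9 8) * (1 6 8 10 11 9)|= 6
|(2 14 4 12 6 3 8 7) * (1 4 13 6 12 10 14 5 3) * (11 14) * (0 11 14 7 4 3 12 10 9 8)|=|(0 11 7 2 5 12 10 14 13 6 1 3)(4 9 8)|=12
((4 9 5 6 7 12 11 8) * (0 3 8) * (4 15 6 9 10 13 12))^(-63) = (0 15 4 12 3 6 10 11 8 7 13)(5 9)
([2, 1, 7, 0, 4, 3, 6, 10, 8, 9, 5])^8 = [7, 1, 10, 2, 4, 0, 6, 5, 8, 9, 3]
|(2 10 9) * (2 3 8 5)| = 6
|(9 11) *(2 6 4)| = |(2 6 4)(9 11)| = 6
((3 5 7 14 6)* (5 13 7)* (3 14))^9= (6 14)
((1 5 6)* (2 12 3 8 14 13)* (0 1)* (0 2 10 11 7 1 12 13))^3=(0 8 12 14 3)(1 2 11 5 13 7 6 10)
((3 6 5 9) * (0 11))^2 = ((0 11)(3 6 5 9))^2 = (11)(3 5)(6 9)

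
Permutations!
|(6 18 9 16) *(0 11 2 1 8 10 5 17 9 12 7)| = |(0 11 2 1 8 10 5 17 9 16 6 18 12 7)| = 14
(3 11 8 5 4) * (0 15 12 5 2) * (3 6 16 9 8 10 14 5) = (0 15 12 3 11 10 14 5 4 6 16 9 8 2) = [15, 1, 0, 11, 6, 4, 16, 7, 2, 8, 14, 10, 3, 13, 5, 12, 9]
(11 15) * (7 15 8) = (7 15 11 8) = [0, 1, 2, 3, 4, 5, 6, 15, 7, 9, 10, 8, 12, 13, 14, 11]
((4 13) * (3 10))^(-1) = (3 10)(4 13)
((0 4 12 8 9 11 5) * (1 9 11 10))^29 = ((0 4 12 8 11 5)(1 9 10))^29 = (0 5 11 8 12 4)(1 10 9)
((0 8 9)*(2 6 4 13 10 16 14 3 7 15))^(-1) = ((0 8 9)(2 6 4 13 10 16 14 3 7 15))^(-1) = (0 9 8)(2 15 7 3 14 16 10 13 4 6)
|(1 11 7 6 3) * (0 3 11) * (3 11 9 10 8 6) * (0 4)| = |(0 11 7 3 1 4)(6 9 10 8)| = 12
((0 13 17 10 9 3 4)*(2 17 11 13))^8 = (0 2 17 10 9 3 4)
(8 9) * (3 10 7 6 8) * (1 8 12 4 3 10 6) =(1 8 9 10 7)(3 6 12 4) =[0, 8, 2, 6, 3, 5, 12, 1, 9, 10, 7, 11, 4]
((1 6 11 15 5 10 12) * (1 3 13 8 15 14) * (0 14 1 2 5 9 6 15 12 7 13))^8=(0 12 13 10 2)(1 6 15 11 9)(3 8 7 5 14)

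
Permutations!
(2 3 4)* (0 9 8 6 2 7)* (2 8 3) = (0 9 3 4 7)(6 8) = [9, 1, 2, 4, 7, 5, 8, 0, 6, 3]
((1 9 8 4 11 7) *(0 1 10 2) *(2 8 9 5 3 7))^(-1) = ((0 1 5 3 7 10 8 4 11 2))^(-1) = (0 2 11 4 8 10 7 3 5 1)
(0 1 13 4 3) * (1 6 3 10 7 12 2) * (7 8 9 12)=[6, 13, 1, 0, 10, 5, 3, 7, 9, 12, 8, 11, 2, 4]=(0 6 3)(1 13 4 10 8 9 12 2)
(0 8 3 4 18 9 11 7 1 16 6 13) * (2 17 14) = (0 8 3 4 18 9 11 7 1 16 6 13)(2 17 14) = [8, 16, 17, 4, 18, 5, 13, 1, 3, 11, 10, 7, 12, 0, 2, 15, 6, 14, 9]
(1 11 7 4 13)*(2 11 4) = [0, 4, 11, 3, 13, 5, 6, 2, 8, 9, 10, 7, 12, 1] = (1 4 13)(2 11 7)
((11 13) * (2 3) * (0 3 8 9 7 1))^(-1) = ((0 3 2 8 9 7 1)(11 13))^(-1) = (0 1 7 9 8 2 3)(11 13)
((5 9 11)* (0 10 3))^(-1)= (0 3 10)(5 11 9)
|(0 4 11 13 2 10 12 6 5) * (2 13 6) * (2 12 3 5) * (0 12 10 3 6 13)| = |(0 4 11 13)(2 3 5 12 10 6)| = 12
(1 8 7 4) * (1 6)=(1 8 7 4 6)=[0, 8, 2, 3, 6, 5, 1, 4, 7]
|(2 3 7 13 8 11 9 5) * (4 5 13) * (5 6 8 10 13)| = 18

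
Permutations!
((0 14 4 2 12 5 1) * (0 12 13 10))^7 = ((0 14 4 2 13 10)(1 12 5))^7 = (0 14 4 2 13 10)(1 12 5)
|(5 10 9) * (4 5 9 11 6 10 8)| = |(4 5 8)(6 10 11)| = 3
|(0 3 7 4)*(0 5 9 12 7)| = |(0 3)(4 5 9 12 7)| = 10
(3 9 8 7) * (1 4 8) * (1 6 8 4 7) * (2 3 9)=(1 7 9 6 8)(2 3)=[0, 7, 3, 2, 4, 5, 8, 9, 1, 6]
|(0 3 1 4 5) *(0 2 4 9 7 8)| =6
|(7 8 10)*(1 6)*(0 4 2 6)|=|(0 4 2 6 1)(7 8 10)|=15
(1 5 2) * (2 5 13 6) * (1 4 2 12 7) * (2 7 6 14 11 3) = [0, 13, 4, 2, 7, 5, 12, 1, 8, 9, 10, 3, 6, 14, 11] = (1 13 14 11 3 2 4 7)(6 12)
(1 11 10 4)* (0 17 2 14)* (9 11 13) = (0 17 2 14)(1 13 9 11 10 4) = [17, 13, 14, 3, 1, 5, 6, 7, 8, 11, 4, 10, 12, 9, 0, 15, 16, 2]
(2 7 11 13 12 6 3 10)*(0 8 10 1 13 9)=(0 8 10 2 7 11 9)(1 13 12 6 3)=[8, 13, 7, 1, 4, 5, 3, 11, 10, 0, 2, 9, 6, 12]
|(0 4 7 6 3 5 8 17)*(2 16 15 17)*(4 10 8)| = 35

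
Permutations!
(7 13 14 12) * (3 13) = (3 13 14 12 7) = [0, 1, 2, 13, 4, 5, 6, 3, 8, 9, 10, 11, 7, 14, 12]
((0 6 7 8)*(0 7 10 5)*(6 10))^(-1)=(0 5 10)(7 8)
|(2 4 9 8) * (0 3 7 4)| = 7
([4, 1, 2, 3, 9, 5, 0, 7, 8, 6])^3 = [6, 1, 2, 3, 0, 5, 9, 7, 8, 4]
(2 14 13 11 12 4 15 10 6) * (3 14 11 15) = (2 11 12 4 3 14 13 15 10 6) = [0, 1, 11, 14, 3, 5, 2, 7, 8, 9, 6, 12, 4, 15, 13, 10]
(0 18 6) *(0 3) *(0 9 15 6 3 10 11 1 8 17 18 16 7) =[16, 8, 2, 9, 4, 5, 10, 0, 17, 15, 11, 1, 12, 13, 14, 6, 7, 18, 3] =(0 16 7)(1 8 17 18 3 9 15 6 10 11)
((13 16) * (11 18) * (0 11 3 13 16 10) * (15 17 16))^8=(0 18 13)(3 10 11)(15 16 17)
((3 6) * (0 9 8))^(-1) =(0 8 9)(3 6)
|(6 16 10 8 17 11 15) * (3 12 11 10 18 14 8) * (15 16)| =18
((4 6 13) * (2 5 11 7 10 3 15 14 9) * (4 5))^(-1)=(2 9 14 15 3 10 7 11 5 13 6 4)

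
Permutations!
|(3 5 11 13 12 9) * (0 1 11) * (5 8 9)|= |(0 1 11 13 12 5)(3 8 9)|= 6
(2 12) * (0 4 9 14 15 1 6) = (0 4 9 14 15 1 6)(2 12) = [4, 6, 12, 3, 9, 5, 0, 7, 8, 14, 10, 11, 2, 13, 15, 1]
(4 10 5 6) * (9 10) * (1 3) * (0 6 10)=(0 6 4 9)(1 3)(5 10)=[6, 3, 2, 1, 9, 10, 4, 7, 8, 0, 5]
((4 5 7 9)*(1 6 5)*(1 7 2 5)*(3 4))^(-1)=(1 6)(2 5)(3 9 7 4)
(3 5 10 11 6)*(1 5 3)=(1 5 10 11 6)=[0, 5, 2, 3, 4, 10, 1, 7, 8, 9, 11, 6]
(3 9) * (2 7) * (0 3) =(0 3 9)(2 7) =[3, 1, 7, 9, 4, 5, 6, 2, 8, 0]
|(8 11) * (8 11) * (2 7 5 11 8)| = 5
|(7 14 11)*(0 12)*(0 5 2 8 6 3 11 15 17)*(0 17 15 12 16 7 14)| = 24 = |(17)(0 16 7)(2 8 6 3 11 14 12 5)|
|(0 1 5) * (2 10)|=|(0 1 5)(2 10)|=6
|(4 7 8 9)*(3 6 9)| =6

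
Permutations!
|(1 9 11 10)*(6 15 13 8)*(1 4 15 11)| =|(1 9)(4 15 13 8 6 11 10)| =14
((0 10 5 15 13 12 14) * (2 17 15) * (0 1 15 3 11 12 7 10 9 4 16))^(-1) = ((0 9 4 16)(1 15 13 7 10 5 2 17 3 11 12 14))^(-1) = (0 16 4 9)(1 14 12 11 3 17 2 5 10 7 13 15)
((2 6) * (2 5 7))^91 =((2 6 5 7))^91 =(2 7 5 6)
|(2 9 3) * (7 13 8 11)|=12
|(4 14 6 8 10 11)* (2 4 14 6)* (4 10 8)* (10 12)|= |(2 12 10 11 14)(4 6)|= 10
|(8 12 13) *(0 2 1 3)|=|(0 2 1 3)(8 12 13)|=12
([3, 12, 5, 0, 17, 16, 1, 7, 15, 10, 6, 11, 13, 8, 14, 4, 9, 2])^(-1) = [3, 6, 17, 0, 15, 2, 10, 7, 13, 16, 9, 11, 1, 12, 14, 8, 5, 4]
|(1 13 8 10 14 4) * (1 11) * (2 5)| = 14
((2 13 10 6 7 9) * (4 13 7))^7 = (2 7 9)(4 6 10 13)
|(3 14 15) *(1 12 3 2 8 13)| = |(1 12 3 14 15 2 8 13)| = 8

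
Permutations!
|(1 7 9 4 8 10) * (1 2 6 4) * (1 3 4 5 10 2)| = 10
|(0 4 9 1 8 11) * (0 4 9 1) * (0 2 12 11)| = |(0 9 2 12 11 4 1 8)| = 8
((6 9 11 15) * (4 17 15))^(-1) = ((4 17 15 6 9 11))^(-1) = (4 11 9 6 15 17)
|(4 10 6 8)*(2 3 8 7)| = 7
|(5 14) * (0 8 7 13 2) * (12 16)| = 10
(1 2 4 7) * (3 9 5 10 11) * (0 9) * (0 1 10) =(0 9 5)(1 2 4 7 10 11 3) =[9, 2, 4, 1, 7, 0, 6, 10, 8, 5, 11, 3]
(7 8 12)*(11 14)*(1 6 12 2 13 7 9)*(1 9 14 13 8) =(1 6 12 14 11 13 7)(2 8) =[0, 6, 8, 3, 4, 5, 12, 1, 2, 9, 10, 13, 14, 7, 11]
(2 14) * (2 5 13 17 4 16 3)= [0, 1, 14, 2, 16, 13, 6, 7, 8, 9, 10, 11, 12, 17, 5, 15, 3, 4]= (2 14 5 13 17 4 16 3)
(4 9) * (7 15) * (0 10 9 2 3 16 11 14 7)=(0 10 9 4 2 3 16 11 14 7 15)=[10, 1, 3, 16, 2, 5, 6, 15, 8, 4, 9, 14, 12, 13, 7, 0, 11]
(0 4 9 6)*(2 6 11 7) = (0 4 9 11 7 2 6) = [4, 1, 6, 3, 9, 5, 0, 2, 8, 11, 10, 7]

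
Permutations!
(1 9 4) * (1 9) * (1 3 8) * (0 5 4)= (0 5 4 9)(1 3 8)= [5, 3, 2, 8, 9, 4, 6, 7, 1, 0]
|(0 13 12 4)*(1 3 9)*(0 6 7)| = 6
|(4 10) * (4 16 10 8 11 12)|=|(4 8 11 12)(10 16)|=4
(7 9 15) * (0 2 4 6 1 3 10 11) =(0 2 4 6 1 3 10 11)(7 9 15) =[2, 3, 4, 10, 6, 5, 1, 9, 8, 15, 11, 0, 12, 13, 14, 7]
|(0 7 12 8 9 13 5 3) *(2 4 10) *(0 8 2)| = |(0 7 12 2 4 10)(3 8 9 13 5)| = 30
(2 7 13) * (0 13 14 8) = (0 13 2 7 14 8) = [13, 1, 7, 3, 4, 5, 6, 14, 0, 9, 10, 11, 12, 2, 8]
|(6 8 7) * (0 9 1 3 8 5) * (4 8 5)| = 20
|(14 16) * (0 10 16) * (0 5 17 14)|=3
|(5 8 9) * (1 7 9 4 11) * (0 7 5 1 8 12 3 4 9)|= 8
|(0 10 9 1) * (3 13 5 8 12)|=20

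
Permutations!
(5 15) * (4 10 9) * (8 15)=(4 10 9)(5 8 15)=[0, 1, 2, 3, 10, 8, 6, 7, 15, 4, 9, 11, 12, 13, 14, 5]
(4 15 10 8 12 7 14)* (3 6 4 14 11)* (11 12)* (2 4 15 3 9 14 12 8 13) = (2 4 3 6 15 10 13)(7 8 11 9 14 12) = [0, 1, 4, 6, 3, 5, 15, 8, 11, 14, 13, 9, 7, 2, 12, 10]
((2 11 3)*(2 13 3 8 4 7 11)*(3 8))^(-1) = (3 11 7 4 8 13)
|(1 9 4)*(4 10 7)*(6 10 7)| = 4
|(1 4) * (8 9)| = 2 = |(1 4)(8 9)|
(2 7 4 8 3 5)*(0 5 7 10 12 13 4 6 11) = (0 5 2 10 12 13 4 8 3 7 6 11) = [5, 1, 10, 7, 8, 2, 11, 6, 3, 9, 12, 0, 13, 4]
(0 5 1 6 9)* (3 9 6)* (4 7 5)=(0 4 7 5 1 3 9)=[4, 3, 2, 9, 7, 1, 6, 5, 8, 0]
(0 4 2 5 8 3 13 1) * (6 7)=(0 4 2 5 8 3 13 1)(6 7)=[4, 0, 5, 13, 2, 8, 7, 6, 3, 9, 10, 11, 12, 1]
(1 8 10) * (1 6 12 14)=(1 8 10 6 12 14)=[0, 8, 2, 3, 4, 5, 12, 7, 10, 9, 6, 11, 14, 13, 1]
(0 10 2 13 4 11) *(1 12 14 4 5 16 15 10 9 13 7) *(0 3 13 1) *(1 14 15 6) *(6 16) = [9, 12, 7, 13, 11, 6, 1, 0, 8, 14, 2, 3, 15, 5, 4, 10, 16] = (16)(0 9 14 4 11 3 13 5 6 1 12 15 10 2 7)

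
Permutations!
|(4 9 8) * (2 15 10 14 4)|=7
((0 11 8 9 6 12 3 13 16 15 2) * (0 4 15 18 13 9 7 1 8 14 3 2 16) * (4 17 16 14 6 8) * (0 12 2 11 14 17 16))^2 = (0 3 8 1 15)(2 18 12 6 16 13 11)(4 17 14 9 7)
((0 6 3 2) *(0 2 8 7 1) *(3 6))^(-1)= (0 1 7 8 3)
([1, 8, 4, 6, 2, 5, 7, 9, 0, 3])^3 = (2 4)(3 9 7 6)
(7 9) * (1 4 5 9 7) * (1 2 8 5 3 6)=(1 4 3 6)(2 8 5 9)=[0, 4, 8, 6, 3, 9, 1, 7, 5, 2]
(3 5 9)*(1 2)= (1 2)(3 5 9)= [0, 2, 1, 5, 4, 9, 6, 7, 8, 3]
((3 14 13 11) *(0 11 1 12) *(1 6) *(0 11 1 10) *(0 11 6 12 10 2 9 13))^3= ((0 1 10 11 3 14)(2 9 13 12 6))^3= (0 11)(1 3)(2 12 9 6 13)(10 14)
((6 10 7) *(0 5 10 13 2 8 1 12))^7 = ((0 5 10 7 6 13 2 8 1 12))^7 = (0 8 6 5 1 13 10 12 2 7)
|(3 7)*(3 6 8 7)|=|(6 8 7)|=3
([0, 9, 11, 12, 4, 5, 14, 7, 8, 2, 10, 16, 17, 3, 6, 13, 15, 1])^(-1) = (1 17 12 3 13 15 16 11 2 9)(6 14)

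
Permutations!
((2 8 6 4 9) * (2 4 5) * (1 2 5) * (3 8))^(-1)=((1 2 3 8 6)(4 9))^(-1)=(1 6 8 3 2)(4 9)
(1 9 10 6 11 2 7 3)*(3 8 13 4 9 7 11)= (1 7 8 13 4 9 10 6 3)(2 11)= [0, 7, 11, 1, 9, 5, 3, 8, 13, 10, 6, 2, 12, 4]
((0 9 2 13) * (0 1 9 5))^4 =(13)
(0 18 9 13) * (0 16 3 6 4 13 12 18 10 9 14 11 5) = (0 10 9 12 18 14 11 5)(3 6 4 13 16) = [10, 1, 2, 6, 13, 0, 4, 7, 8, 12, 9, 5, 18, 16, 11, 15, 3, 17, 14]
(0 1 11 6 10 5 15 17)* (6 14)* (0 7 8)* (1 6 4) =(0 6 10 5 15 17 7 8)(1 11 14 4) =[6, 11, 2, 3, 1, 15, 10, 8, 0, 9, 5, 14, 12, 13, 4, 17, 16, 7]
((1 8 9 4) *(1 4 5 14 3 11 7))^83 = ((1 8 9 5 14 3 11 7))^83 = (1 5 11 8 14 7 9 3)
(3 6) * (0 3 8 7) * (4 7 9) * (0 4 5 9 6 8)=(0 3 8 6)(4 7)(5 9)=[3, 1, 2, 8, 7, 9, 0, 4, 6, 5]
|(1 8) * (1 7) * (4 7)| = 4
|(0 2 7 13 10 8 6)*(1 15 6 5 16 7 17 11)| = |(0 2 17 11 1 15 6)(5 16 7 13 10 8)| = 42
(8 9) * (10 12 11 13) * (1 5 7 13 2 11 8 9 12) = (1 5 7 13 10)(2 11)(8 12) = [0, 5, 11, 3, 4, 7, 6, 13, 12, 9, 1, 2, 8, 10]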